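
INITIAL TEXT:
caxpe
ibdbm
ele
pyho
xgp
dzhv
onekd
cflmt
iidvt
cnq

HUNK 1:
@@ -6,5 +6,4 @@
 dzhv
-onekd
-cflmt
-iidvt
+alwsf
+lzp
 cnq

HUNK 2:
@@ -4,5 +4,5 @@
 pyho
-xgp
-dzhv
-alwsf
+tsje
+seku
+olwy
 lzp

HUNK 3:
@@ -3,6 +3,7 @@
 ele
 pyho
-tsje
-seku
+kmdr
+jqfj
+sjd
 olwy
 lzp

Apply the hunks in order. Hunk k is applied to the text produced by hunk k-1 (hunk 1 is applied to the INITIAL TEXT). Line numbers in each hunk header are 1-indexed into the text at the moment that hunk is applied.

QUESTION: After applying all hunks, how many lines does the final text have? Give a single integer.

Hunk 1: at line 6 remove [onekd,cflmt,iidvt] add [alwsf,lzp] -> 9 lines: caxpe ibdbm ele pyho xgp dzhv alwsf lzp cnq
Hunk 2: at line 4 remove [xgp,dzhv,alwsf] add [tsje,seku,olwy] -> 9 lines: caxpe ibdbm ele pyho tsje seku olwy lzp cnq
Hunk 3: at line 3 remove [tsje,seku] add [kmdr,jqfj,sjd] -> 10 lines: caxpe ibdbm ele pyho kmdr jqfj sjd olwy lzp cnq
Final line count: 10

Answer: 10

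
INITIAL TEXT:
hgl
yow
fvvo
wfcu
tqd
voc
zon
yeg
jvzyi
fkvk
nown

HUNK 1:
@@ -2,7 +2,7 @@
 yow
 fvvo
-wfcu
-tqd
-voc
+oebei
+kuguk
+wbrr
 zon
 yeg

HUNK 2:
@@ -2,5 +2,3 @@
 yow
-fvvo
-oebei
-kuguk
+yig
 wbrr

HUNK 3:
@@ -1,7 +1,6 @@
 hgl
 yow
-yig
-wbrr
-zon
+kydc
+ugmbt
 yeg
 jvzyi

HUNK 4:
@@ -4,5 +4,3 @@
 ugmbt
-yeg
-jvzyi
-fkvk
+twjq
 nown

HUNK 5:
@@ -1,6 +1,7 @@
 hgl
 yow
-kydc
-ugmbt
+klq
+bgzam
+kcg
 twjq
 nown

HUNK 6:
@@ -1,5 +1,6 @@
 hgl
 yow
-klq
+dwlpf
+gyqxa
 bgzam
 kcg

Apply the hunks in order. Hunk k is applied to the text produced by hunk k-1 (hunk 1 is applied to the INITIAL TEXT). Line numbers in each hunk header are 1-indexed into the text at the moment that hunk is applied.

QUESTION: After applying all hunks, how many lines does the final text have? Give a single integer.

Hunk 1: at line 2 remove [wfcu,tqd,voc] add [oebei,kuguk,wbrr] -> 11 lines: hgl yow fvvo oebei kuguk wbrr zon yeg jvzyi fkvk nown
Hunk 2: at line 2 remove [fvvo,oebei,kuguk] add [yig] -> 9 lines: hgl yow yig wbrr zon yeg jvzyi fkvk nown
Hunk 3: at line 1 remove [yig,wbrr,zon] add [kydc,ugmbt] -> 8 lines: hgl yow kydc ugmbt yeg jvzyi fkvk nown
Hunk 4: at line 4 remove [yeg,jvzyi,fkvk] add [twjq] -> 6 lines: hgl yow kydc ugmbt twjq nown
Hunk 5: at line 1 remove [kydc,ugmbt] add [klq,bgzam,kcg] -> 7 lines: hgl yow klq bgzam kcg twjq nown
Hunk 6: at line 1 remove [klq] add [dwlpf,gyqxa] -> 8 lines: hgl yow dwlpf gyqxa bgzam kcg twjq nown
Final line count: 8

Answer: 8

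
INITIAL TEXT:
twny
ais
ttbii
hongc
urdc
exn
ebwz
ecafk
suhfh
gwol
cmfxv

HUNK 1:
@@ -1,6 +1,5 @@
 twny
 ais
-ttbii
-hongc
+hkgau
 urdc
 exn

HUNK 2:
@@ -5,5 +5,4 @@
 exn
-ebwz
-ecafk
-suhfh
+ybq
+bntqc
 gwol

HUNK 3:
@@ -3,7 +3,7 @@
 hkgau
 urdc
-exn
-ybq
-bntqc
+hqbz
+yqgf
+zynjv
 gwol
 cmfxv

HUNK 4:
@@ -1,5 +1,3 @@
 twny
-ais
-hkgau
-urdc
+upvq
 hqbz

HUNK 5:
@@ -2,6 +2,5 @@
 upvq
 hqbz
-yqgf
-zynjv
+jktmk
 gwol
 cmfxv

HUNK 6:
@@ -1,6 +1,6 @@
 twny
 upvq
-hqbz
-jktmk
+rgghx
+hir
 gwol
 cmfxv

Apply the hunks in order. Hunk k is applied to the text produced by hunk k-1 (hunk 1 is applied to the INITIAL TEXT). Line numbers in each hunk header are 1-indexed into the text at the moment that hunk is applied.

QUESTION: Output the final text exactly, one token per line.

Answer: twny
upvq
rgghx
hir
gwol
cmfxv

Derivation:
Hunk 1: at line 1 remove [ttbii,hongc] add [hkgau] -> 10 lines: twny ais hkgau urdc exn ebwz ecafk suhfh gwol cmfxv
Hunk 2: at line 5 remove [ebwz,ecafk,suhfh] add [ybq,bntqc] -> 9 lines: twny ais hkgau urdc exn ybq bntqc gwol cmfxv
Hunk 3: at line 3 remove [exn,ybq,bntqc] add [hqbz,yqgf,zynjv] -> 9 lines: twny ais hkgau urdc hqbz yqgf zynjv gwol cmfxv
Hunk 4: at line 1 remove [ais,hkgau,urdc] add [upvq] -> 7 lines: twny upvq hqbz yqgf zynjv gwol cmfxv
Hunk 5: at line 2 remove [yqgf,zynjv] add [jktmk] -> 6 lines: twny upvq hqbz jktmk gwol cmfxv
Hunk 6: at line 1 remove [hqbz,jktmk] add [rgghx,hir] -> 6 lines: twny upvq rgghx hir gwol cmfxv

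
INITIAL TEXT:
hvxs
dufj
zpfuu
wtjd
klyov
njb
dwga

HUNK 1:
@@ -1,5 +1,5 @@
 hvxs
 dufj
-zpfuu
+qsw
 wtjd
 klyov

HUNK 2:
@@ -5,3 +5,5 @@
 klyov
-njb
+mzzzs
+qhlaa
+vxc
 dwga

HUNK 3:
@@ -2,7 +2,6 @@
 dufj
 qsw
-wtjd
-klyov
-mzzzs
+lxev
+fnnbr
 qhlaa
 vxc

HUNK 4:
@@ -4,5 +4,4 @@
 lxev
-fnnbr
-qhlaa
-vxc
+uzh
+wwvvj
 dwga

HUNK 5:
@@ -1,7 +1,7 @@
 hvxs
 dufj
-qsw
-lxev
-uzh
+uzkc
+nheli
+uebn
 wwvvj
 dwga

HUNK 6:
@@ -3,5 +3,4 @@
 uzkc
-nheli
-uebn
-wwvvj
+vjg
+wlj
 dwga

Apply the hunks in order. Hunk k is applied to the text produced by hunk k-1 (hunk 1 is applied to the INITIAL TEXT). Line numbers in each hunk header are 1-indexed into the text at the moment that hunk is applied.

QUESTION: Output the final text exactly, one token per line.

Hunk 1: at line 1 remove [zpfuu] add [qsw] -> 7 lines: hvxs dufj qsw wtjd klyov njb dwga
Hunk 2: at line 5 remove [njb] add [mzzzs,qhlaa,vxc] -> 9 lines: hvxs dufj qsw wtjd klyov mzzzs qhlaa vxc dwga
Hunk 3: at line 2 remove [wtjd,klyov,mzzzs] add [lxev,fnnbr] -> 8 lines: hvxs dufj qsw lxev fnnbr qhlaa vxc dwga
Hunk 4: at line 4 remove [fnnbr,qhlaa,vxc] add [uzh,wwvvj] -> 7 lines: hvxs dufj qsw lxev uzh wwvvj dwga
Hunk 5: at line 1 remove [qsw,lxev,uzh] add [uzkc,nheli,uebn] -> 7 lines: hvxs dufj uzkc nheli uebn wwvvj dwga
Hunk 6: at line 3 remove [nheli,uebn,wwvvj] add [vjg,wlj] -> 6 lines: hvxs dufj uzkc vjg wlj dwga

Answer: hvxs
dufj
uzkc
vjg
wlj
dwga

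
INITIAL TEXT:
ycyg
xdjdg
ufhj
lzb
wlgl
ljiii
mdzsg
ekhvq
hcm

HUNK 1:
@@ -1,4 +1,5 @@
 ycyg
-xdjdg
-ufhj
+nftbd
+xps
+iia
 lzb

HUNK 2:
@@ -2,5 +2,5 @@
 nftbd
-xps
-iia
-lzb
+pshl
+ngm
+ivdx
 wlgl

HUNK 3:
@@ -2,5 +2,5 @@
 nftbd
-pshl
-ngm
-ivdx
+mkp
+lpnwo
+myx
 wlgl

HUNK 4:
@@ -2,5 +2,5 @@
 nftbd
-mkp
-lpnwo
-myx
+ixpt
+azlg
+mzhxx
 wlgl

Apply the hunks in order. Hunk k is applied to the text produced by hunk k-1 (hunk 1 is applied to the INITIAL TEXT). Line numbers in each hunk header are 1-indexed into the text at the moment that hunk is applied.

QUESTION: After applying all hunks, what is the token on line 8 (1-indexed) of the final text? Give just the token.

Answer: mdzsg

Derivation:
Hunk 1: at line 1 remove [xdjdg,ufhj] add [nftbd,xps,iia] -> 10 lines: ycyg nftbd xps iia lzb wlgl ljiii mdzsg ekhvq hcm
Hunk 2: at line 2 remove [xps,iia,lzb] add [pshl,ngm,ivdx] -> 10 lines: ycyg nftbd pshl ngm ivdx wlgl ljiii mdzsg ekhvq hcm
Hunk 3: at line 2 remove [pshl,ngm,ivdx] add [mkp,lpnwo,myx] -> 10 lines: ycyg nftbd mkp lpnwo myx wlgl ljiii mdzsg ekhvq hcm
Hunk 4: at line 2 remove [mkp,lpnwo,myx] add [ixpt,azlg,mzhxx] -> 10 lines: ycyg nftbd ixpt azlg mzhxx wlgl ljiii mdzsg ekhvq hcm
Final line 8: mdzsg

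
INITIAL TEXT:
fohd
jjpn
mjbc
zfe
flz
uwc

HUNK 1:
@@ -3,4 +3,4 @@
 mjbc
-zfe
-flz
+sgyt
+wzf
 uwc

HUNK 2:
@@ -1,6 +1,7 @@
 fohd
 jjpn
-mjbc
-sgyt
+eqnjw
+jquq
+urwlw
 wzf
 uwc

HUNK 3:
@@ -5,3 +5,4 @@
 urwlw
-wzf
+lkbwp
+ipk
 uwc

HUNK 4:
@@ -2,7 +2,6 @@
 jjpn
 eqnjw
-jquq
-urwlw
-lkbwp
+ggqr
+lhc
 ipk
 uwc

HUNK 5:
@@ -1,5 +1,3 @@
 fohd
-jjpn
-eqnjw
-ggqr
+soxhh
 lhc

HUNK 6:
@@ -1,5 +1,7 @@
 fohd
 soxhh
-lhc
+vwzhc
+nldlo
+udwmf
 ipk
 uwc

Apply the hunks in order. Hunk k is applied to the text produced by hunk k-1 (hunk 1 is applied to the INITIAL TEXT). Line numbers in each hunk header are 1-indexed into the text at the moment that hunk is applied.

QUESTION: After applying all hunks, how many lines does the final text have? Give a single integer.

Hunk 1: at line 3 remove [zfe,flz] add [sgyt,wzf] -> 6 lines: fohd jjpn mjbc sgyt wzf uwc
Hunk 2: at line 1 remove [mjbc,sgyt] add [eqnjw,jquq,urwlw] -> 7 lines: fohd jjpn eqnjw jquq urwlw wzf uwc
Hunk 3: at line 5 remove [wzf] add [lkbwp,ipk] -> 8 lines: fohd jjpn eqnjw jquq urwlw lkbwp ipk uwc
Hunk 4: at line 2 remove [jquq,urwlw,lkbwp] add [ggqr,lhc] -> 7 lines: fohd jjpn eqnjw ggqr lhc ipk uwc
Hunk 5: at line 1 remove [jjpn,eqnjw,ggqr] add [soxhh] -> 5 lines: fohd soxhh lhc ipk uwc
Hunk 6: at line 1 remove [lhc] add [vwzhc,nldlo,udwmf] -> 7 lines: fohd soxhh vwzhc nldlo udwmf ipk uwc
Final line count: 7

Answer: 7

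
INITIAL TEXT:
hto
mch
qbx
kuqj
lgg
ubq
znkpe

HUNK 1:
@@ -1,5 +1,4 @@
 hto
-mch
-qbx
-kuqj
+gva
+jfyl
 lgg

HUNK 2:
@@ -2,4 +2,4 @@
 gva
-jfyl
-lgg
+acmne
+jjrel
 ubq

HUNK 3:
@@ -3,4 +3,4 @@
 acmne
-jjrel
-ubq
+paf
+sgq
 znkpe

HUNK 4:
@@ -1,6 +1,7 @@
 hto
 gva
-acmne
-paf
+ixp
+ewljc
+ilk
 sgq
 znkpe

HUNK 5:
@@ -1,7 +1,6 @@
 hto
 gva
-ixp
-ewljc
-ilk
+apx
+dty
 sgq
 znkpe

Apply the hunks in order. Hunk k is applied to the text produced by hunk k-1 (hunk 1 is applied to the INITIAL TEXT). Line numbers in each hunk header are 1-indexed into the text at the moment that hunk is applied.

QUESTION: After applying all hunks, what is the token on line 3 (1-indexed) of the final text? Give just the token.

Hunk 1: at line 1 remove [mch,qbx,kuqj] add [gva,jfyl] -> 6 lines: hto gva jfyl lgg ubq znkpe
Hunk 2: at line 2 remove [jfyl,lgg] add [acmne,jjrel] -> 6 lines: hto gva acmne jjrel ubq znkpe
Hunk 3: at line 3 remove [jjrel,ubq] add [paf,sgq] -> 6 lines: hto gva acmne paf sgq znkpe
Hunk 4: at line 1 remove [acmne,paf] add [ixp,ewljc,ilk] -> 7 lines: hto gva ixp ewljc ilk sgq znkpe
Hunk 5: at line 1 remove [ixp,ewljc,ilk] add [apx,dty] -> 6 lines: hto gva apx dty sgq znkpe
Final line 3: apx

Answer: apx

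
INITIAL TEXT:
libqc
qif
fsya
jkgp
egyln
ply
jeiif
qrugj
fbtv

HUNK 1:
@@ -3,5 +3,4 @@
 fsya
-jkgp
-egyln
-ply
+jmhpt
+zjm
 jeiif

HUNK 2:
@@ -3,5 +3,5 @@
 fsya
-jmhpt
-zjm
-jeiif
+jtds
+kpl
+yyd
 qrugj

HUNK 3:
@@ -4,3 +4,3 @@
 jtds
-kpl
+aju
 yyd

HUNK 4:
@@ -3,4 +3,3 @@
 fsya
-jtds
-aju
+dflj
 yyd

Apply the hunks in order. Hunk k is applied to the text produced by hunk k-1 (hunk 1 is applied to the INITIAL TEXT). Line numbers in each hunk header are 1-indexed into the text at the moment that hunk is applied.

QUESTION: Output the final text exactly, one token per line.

Answer: libqc
qif
fsya
dflj
yyd
qrugj
fbtv

Derivation:
Hunk 1: at line 3 remove [jkgp,egyln,ply] add [jmhpt,zjm] -> 8 lines: libqc qif fsya jmhpt zjm jeiif qrugj fbtv
Hunk 2: at line 3 remove [jmhpt,zjm,jeiif] add [jtds,kpl,yyd] -> 8 lines: libqc qif fsya jtds kpl yyd qrugj fbtv
Hunk 3: at line 4 remove [kpl] add [aju] -> 8 lines: libqc qif fsya jtds aju yyd qrugj fbtv
Hunk 4: at line 3 remove [jtds,aju] add [dflj] -> 7 lines: libqc qif fsya dflj yyd qrugj fbtv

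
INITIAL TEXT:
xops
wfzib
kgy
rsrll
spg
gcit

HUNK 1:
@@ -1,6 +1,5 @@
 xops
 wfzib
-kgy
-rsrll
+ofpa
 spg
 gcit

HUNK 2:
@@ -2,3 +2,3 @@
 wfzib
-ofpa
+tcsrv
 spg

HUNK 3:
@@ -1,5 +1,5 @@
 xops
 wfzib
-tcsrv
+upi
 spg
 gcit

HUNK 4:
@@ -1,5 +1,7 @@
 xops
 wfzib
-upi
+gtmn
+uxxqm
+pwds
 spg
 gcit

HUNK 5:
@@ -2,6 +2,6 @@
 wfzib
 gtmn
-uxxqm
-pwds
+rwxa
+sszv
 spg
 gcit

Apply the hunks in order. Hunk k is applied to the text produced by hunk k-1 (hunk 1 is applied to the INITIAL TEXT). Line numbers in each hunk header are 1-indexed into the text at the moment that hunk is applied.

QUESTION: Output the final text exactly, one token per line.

Hunk 1: at line 1 remove [kgy,rsrll] add [ofpa] -> 5 lines: xops wfzib ofpa spg gcit
Hunk 2: at line 2 remove [ofpa] add [tcsrv] -> 5 lines: xops wfzib tcsrv spg gcit
Hunk 3: at line 1 remove [tcsrv] add [upi] -> 5 lines: xops wfzib upi spg gcit
Hunk 4: at line 1 remove [upi] add [gtmn,uxxqm,pwds] -> 7 lines: xops wfzib gtmn uxxqm pwds spg gcit
Hunk 5: at line 2 remove [uxxqm,pwds] add [rwxa,sszv] -> 7 lines: xops wfzib gtmn rwxa sszv spg gcit

Answer: xops
wfzib
gtmn
rwxa
sszv
spg
gcit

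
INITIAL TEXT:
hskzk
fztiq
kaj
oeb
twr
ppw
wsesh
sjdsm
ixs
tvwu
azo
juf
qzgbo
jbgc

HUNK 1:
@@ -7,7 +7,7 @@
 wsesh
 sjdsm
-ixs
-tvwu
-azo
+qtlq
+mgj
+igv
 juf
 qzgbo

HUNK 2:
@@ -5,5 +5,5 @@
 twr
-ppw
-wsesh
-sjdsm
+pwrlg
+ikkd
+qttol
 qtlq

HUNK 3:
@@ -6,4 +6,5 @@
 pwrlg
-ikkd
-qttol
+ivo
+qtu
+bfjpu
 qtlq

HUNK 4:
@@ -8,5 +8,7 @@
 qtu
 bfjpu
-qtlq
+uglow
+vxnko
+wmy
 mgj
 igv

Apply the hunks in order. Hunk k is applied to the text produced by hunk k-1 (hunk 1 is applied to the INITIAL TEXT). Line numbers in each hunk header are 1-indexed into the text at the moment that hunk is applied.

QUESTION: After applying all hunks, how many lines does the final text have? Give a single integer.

Hunk 1: at line 7 remove [ixs,tvwu,azo] add [qtlq,mgj,igv] -> 14 lines: hskzk fztiq kaj oeb twr ppw wsesh sjdsm qtlq mgj igv juf qzgbo jbgc
Hunk 2: at line 5 remove [ppw,wsesh,sjdsm] add [pwrlg,ikkd,qttol] -> 14 lines: hskzk fztiq kaj oeb twr pwrlg ikkd qttol qtlq mgj igv juf qzgbo jbgc
Hunk 3: at line 6 remove [ikkd,qttol] add [ivo,qtu,bfjpu] -> 15 lines: hskzk fztiq kaj oeb twr pwrlg ivo qtu bfjpu qtlq mgj igv juf qzgbo jbgc
Hunk 4: at line 8 remove [qtlq] add [uglow,vxnko,wmy] -> 17 lines: hskzk fztiq kaj oeb twr pwrlg ivo qtu bfjpu uglow vxnko wmy mgj igv juf qzgbo jbgc
Final line count: 17

Answer: 17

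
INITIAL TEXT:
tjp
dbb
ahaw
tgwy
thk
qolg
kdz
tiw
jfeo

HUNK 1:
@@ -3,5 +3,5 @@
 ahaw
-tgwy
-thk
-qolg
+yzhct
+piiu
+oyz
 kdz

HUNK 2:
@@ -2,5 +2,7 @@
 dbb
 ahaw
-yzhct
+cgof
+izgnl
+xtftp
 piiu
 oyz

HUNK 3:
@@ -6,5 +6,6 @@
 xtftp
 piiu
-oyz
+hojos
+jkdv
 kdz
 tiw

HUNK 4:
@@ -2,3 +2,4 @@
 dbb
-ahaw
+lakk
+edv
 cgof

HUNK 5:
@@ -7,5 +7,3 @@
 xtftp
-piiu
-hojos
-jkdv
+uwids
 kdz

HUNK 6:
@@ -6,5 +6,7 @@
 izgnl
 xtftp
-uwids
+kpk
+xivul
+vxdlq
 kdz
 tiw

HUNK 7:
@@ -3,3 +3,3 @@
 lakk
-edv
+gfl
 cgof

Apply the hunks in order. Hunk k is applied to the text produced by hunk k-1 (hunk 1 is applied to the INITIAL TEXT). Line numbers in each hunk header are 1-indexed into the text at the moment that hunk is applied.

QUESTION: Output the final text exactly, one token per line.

Answer: tjp
dbb
lakk
gfl
cgof
izgnl
xtftp
kpk
xivul
vxdlq
kdz
tiw
jfeo

Derivation:
Hunk 1: at line 3 remove [tgwy,thk,qolg] add [yzhct,piiu,oyz] -> 9 lines: tjp dbb ahaw yzhct piiu oyz kdz tiw jfeo
Hunk 2: at line 2 remove [yzhct] add [cgof,izgnl,xtftp] -> 11 lines: tjp dbb ahaw cgof izgnl xtftp piiu oyz kdz tiw jfeo
Hunk 3: at line 6 remove [oyz] add [hojos,jkdv] -> 12 lines: tjp dbb ahaw cgof izgnl xtftp piiu hojos jkdv kdz tiw jfeo
Hunk 4: at line 2 remove [ahaw] add [lakk,edv] -> 13 lines: tjp dbb lakk edv cgof izgnl xtftp piiu hojos jkdv kdz tiw jfeo
Hunk 5: at line 7 remove [piiu,hojos,jkdv] add [uwids] -> 11 lines: tjp dbb lakk edv cgof izgnl xtftp uwids kdz tiw jfeo
Hunk 6: at line 6 remove [uwids] add [kpk,xivul,vxdlq] -> 13 lines: tjp dbb lakk edv cgof izgnl xtftp kpk xivul vxdlq kdz tiw jfeo
Hunk 7: at line 3 remove [edv] add [gfl] -> 13 lines: tjp dbb lakk gfl cgof izgnl xtftp kpk xivul vxdlq kdz tiw jfeo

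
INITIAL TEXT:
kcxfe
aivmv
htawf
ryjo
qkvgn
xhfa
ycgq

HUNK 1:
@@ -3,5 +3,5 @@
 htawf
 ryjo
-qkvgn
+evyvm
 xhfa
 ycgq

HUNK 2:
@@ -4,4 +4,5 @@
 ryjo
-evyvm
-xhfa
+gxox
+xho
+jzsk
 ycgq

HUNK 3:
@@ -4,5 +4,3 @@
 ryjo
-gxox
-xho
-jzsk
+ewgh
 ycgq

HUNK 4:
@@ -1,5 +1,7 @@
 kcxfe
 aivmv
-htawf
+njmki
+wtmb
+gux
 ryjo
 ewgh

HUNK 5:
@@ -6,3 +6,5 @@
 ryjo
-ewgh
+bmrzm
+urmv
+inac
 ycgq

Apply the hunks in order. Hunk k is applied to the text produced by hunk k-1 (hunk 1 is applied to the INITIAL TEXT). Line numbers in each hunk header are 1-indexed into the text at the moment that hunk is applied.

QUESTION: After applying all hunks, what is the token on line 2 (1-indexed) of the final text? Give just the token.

Hunk 1: at line 3 remove [qkvgn] add [evyvm] -> 7 lines: kcxfe aivmv htawf ryjo evyvm xhfa ycgq
Hunk 2: at line 4 remove [evyvm,xhfa] add [gxox,xho,jzsk] -> 8 lines: kcxfe aivmv htawf ryjo gxox xho jzsk ycgq
Hunk 3: at line 4 remove [gxox,xho,jzsk] add [ewgh] -> 6 lines: kcxfe aivmv htawf ryjo ewgh ycgq
Hunk 4: at line 1 remove [htawf] add [njmki,wtmb,gux] -> 8 lines: kcxfe aivmv njmki wtmb gux ryjo ewgh ycgq
Hunk 5: at line 6 remove [ewgh] add [bmrzm,urmv,inac] -> 10 lines: kcxfe aivmv njmki wtmb gux ryjo bmrzm urmv inac ycgq
Final line 2: aivmv

Answer: aivmv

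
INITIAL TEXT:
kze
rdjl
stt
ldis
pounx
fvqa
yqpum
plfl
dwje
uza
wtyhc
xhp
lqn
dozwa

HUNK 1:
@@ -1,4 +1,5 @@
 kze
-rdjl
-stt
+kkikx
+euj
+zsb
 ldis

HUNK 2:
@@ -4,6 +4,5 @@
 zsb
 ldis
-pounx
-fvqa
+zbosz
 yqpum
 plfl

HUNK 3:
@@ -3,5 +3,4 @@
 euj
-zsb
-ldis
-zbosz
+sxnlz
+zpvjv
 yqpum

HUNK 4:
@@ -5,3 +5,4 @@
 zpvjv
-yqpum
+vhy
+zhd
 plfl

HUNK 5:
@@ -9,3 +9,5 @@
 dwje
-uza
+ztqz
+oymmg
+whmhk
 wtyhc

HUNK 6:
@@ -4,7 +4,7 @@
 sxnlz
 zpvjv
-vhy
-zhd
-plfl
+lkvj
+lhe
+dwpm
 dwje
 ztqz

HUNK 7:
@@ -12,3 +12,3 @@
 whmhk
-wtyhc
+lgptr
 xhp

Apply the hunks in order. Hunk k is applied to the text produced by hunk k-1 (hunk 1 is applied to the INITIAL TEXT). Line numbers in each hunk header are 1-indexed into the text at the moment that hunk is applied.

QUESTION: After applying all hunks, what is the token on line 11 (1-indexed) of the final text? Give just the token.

Answer: oymmg

Derivation:
Hunk 1: at line 1 remove [rdjl,stt] add [kkikx,euj,zsb] -> 15 lines: kze kkikx euj zsb ldis pounx fvqa yqpum plfl dwje uza wtyhc xhp lqn dozwa
Hunk 2: at line 4 remove [pounx,fvqa] add [zbosz] -> 14 lines: kze kkikx euj zsb ldis zbosz yqpum plfl dwje uza wtyhc xhp lqn dozwa
Hunk 3: at line 3 remove [zsb,ldis,zbosz] add [sxnlz,zpvjv] -> 13 lines: kze kkikx euj sxnlz zpvjv yqpum plfl dwje uza wtyhc xhp lqn dozwa
Hunk 4: at line 5 remove [yqpum] add [vhy,zhd] -> 14 lines: kze kkikx euj sxnlz zpvjv vhy zhd plfl dwje uza wtyhc xhp lqn dozwa
Hunk 5: at line 9 remove [uza] add [ztqz,oymmg,whmhk] -> 16 lines: kze kkikx euj sxnlz zpvjv vhy zhd plfl dwje ztqz oymmg whmhk wtyhc xhp lqn dozwa
Hunk 6: at line 4 remove [vhy,zhd,plfl] add [lkvj,lhe,dwpm] -> 16 lines: kze kkikx euj sxnlz zpvjv lkvj lhe dwpm dwje ztqz oymmg whmhk wtyhc xhp lqn dozwa
Hunk 7: at line 12 remove [wtyhc] add [lgptr] -> 16 lines: kze kkikx euj sxnlz zpvjv lkvj lhe dwpm dwje ztqz oymmg whmhk lgptr xhp lqn dozwa
Final line 11: oymmg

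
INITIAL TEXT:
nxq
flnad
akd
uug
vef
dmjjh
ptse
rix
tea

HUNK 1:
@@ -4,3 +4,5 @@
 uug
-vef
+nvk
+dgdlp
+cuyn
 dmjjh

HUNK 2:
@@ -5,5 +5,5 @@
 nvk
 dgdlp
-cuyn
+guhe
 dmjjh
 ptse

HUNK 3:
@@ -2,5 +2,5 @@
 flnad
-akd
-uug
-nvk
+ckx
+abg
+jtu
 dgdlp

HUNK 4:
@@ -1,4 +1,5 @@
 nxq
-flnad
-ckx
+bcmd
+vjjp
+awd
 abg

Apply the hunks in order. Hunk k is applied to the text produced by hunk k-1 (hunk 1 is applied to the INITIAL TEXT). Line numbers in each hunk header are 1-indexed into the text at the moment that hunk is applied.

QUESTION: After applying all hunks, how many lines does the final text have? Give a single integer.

Answer: 12

Derivation:
Hunk 1: at line 4 remove [vef] add [nvk,dgdlp,cuyn] -> 11 lines: nxq flnad akd uug nvk dgdlp cuyn dmjjh ptse rix tea
Hunk 2: at line 5 remove [cuyn] add [guhe] -> 11 lines: nxq flnad akd uug nvk dgdlp guhe dmjjh ptse rix tea
Hunk 3: at line 2 remove [akd,uug,nvk] add [ckx,abg,jtu] -> 11 lines: nxq flnad ckx abg jtu dgdlp guhe dmjjh ptse rix tea
Hunk 4: at line 1 remove [flnad,ckx] add [bcmd,vjjp,awd] -> 12 lines: nxq bcmd vjjp awd abg jtu dgdlp guhe dmjjh ptse rix tea
Final line count: 12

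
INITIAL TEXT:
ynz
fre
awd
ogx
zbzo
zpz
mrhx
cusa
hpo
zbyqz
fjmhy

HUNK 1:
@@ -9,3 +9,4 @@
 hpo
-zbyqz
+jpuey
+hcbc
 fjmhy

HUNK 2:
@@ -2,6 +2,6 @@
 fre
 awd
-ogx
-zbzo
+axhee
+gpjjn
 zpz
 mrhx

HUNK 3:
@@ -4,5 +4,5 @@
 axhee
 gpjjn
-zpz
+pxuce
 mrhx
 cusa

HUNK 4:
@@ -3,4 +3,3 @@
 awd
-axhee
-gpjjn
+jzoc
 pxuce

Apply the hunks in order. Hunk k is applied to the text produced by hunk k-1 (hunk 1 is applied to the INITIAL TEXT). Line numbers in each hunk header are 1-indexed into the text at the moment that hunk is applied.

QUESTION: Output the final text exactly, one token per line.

Answer: ynz
fre
awd
jzoc
pxuce
mrhx
cusa
hpo
jpuey
hcbc
fjmhy

Derivation:
Hunk 1: at line 9 remove [zbyqz] add [jpuey,hcbc] -> 12 lines: ynz fre awd ogx zbzo zpz mrhx cusa hpo jpuey hcbc fjmhy
Hunk 2: at line 2 remove [ogx,zbzo] add [axhee,gpjjn] -> 12 lines: ynz fre awd axhee gpjjn zpz mrhx cusa hpo jpuey hcbc fjmhy
Hunk 3: at line 4 remove [zpz] add [pxuce] -> 12 lines: ynz fre awd axhee gpjjn pxuce mrhx cusa hpo jpuey hcbc fjmhy
Hunk 4: at line 3 remove [axhee,gpjjn] add [jzoc] -> 11 lines: ynz fre awd jzoc pxuce mrhx cusa hpo jpuey hcbc fjmhy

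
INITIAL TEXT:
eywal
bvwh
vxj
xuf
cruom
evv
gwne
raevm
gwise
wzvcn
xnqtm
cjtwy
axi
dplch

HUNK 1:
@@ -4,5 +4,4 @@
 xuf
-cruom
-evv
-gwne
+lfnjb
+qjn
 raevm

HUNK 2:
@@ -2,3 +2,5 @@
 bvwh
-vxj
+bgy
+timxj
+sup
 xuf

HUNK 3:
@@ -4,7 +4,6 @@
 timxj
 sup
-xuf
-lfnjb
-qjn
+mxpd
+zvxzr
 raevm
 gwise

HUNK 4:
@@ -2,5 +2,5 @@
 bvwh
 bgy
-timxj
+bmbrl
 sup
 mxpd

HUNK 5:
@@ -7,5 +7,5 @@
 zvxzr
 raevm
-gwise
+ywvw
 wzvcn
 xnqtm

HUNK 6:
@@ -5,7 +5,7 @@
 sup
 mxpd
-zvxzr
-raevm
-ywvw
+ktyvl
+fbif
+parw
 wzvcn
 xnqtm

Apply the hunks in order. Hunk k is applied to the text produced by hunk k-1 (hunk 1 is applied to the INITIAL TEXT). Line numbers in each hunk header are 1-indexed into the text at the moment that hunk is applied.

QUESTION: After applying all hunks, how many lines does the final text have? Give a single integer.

Hunk 1: at line 4 remove [cruom,evv,gwne] add [lfnjb,qjn] -> 13 lines: eywal bvwh vxj xuf lfnjb qjn raevm gwise wzvcn xnqtm cjtwy axi dplch
Hunk 2: at line 2 remove [vxj] add [bgy,timxj,sup] -> 15 lines: eywal bvwh bgy timxj sup xuf lfnjb qjn raevm gwise wzvcn xnqtm cjtwy axi dplch
Hunk 3: at line 4 remove [xuf,lfnjb,qjn] add [mxpd,zvxzr] -> 14 lines: eywal bvwh bgy timxj sup mxpd zvxzr raevm gwise wzvcn xnqtm cjtwy axi dplch
Hunk 4: at line 2 remove [timxj] add [bmbrl] -> 14 lines: eywal bvwh bgy bmbrl sup mxpd zvxzr raevm gwise wzvcn xnqtm cjtwy axi dplch
Hunk 5: at line 7 remove [gwise] add [ywvw] -> 14 lines: eywal bvwh bgy bmbrl sup mxpd zvxzr raevm ywvw wzvcn xnqtm cjtwy axi dplch
Hunk 6: at line 5 remove [zvxzr,raevm,ywvw] add [ktyvl,fbif,parw] -> 14 lines: eywal bvwh bgy bmbrl sup mxpd ktyvl fbif parw wzvcn xnqtm cjtwy axi dplch
Final line count: 14

Answer: 14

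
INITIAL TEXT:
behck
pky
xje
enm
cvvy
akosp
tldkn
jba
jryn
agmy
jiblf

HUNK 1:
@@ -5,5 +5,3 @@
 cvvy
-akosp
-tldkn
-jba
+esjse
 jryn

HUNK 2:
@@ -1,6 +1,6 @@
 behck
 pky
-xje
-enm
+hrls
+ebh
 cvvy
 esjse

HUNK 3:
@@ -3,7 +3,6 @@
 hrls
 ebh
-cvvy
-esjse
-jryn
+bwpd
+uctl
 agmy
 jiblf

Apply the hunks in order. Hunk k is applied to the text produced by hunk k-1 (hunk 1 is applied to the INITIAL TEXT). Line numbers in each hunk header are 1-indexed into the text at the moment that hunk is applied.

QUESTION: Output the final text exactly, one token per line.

Hunk 1: at line 5 remove [akosp,tldkn,jba] add [esjse] -> 9 lines: behck pky xje enm cvvy esjse jryn agmy jiblf
Hunk 2: at line 1 remove [xje,enm] add [hrls,ebh] -> 9 lines: behck pky hrls ebh cvvy esjse jryn agmy jiblf
Hunk 3: at line 3 remove [cvvy,esjse,jryn] add [bwpd,uctl] -> 8 lines: behck pky hrls ebh bwpd uctl agmy jiblf

Answer: behck
pky
hrls
ebh
bwpd
uctl
agmy
jiblf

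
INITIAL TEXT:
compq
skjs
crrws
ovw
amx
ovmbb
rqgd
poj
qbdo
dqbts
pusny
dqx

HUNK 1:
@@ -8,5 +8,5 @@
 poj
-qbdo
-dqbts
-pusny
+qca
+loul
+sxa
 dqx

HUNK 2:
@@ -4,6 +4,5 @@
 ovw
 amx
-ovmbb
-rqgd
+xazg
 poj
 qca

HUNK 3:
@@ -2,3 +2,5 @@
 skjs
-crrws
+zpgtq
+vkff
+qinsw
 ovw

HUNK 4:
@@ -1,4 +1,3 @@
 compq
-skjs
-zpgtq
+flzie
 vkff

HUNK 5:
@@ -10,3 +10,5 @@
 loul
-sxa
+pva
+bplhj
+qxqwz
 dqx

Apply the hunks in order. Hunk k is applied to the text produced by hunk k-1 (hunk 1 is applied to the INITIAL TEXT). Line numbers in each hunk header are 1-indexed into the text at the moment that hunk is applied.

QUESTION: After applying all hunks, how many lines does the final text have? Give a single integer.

Hunk 1: at line 8 remove [qbdo,dqbts,pusny] add [qca,loul,sxa] -> 12 lines: compq skjs crrws ovw amx ovmbb rqgd poj qca loul sxa dqx
Hunk 2: at line 4 remove [ovmbb,rqgd] add [xazg] -> 11 lines: compq skjs crrws ovw amx xazg poj qca loul sxa dqx
Hunk 3: at line 2 remove [crrws] add [zpgtq,vkff,qinsw] -> 13 lines: compq skjs zpgtq vkff qinsw ovw amx xazg poj qca loul sxa dqx
Hunk 4: at line 1 remove [skjs,zpgtq] add [flzie] -> 12 lines: compq flzie vkff qinsw ovw amx xazg poj qca loul sxa dqx
Hunk 5: at line 10 remove [sxa] add [pva,bplhj,qxqwz] -> 14 lines: compq flzie vkff qinsw ovw amx xazg poj qca loul pva bplhj qxqwz dqx
Final line count: 14

Answer: 14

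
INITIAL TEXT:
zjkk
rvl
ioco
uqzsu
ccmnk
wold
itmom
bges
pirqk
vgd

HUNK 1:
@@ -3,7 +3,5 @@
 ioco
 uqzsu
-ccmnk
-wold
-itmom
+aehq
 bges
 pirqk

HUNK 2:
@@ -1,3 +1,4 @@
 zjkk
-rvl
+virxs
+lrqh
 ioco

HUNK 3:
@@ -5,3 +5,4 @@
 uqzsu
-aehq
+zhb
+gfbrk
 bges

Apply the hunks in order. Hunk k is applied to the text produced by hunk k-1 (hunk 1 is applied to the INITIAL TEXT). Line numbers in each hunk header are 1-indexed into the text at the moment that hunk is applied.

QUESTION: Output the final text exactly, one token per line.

Hunk 1: at line 3 remove [ccmnk,wold,itmom] add [aehq] -> 8 lines: zjkk rvl ioco uqzsu aehq bges pirqk vgd
Hunk 2: at line 1 remove [rvl] add [virxs,lrqh] -> 9 lines: zjkk virxs lrqh ioco uqzsu aehq bges pirqk vgd
Hunk 3: at line 5 remove [aehq] add [zhb,gfbrk] -> 10 lines: zjkk virxs lrqh ioco uqzsu zhb gfbrk bges pirqk vgd

Answer: zjkk
virxs
lrqh
ioco
uqzsu
zhb
gfbrk
bges
pirqk
vgd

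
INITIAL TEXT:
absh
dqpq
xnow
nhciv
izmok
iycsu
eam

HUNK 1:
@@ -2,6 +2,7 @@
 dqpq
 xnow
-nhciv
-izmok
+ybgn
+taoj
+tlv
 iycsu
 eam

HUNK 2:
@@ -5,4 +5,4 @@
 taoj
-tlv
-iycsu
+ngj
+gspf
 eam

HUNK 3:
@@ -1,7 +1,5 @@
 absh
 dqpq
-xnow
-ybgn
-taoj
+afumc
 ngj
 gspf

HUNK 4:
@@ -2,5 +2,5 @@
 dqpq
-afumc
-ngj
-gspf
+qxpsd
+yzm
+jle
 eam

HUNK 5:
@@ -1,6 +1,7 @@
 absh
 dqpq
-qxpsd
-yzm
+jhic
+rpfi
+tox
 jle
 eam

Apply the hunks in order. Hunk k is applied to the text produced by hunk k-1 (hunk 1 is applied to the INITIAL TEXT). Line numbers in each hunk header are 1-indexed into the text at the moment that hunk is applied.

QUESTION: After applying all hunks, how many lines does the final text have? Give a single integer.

Answer: 7

Derivation:
Hunk 1: at line 2 remove [nhciv,izmok] add [ybgn,taoj,tlv] -> 8 lines: absh dqpq xnow ybgn taoj tlv iycsu eam
Hunk 2: at line 5 remove [tlv,iycsu] add [ngj,gspf] -> 8 lines: absh dqpq xnow ybgn taoj ngj gspf eam
Hunk 3: at line 1 remove [xnow,ybgn,taoj] add [afumc] -> 6 lines: absh dqpq afumc ngj gspf eam
Hunk 4: at line 2 remove [afumc,ngj,gspf] add [qxpsd,yzm,jle] -> 6 lines: absh dqpq qxpsd yzm jle eam
Hunk 5: at line 1 remove [qxpsd,yzm] add [jhic,rpfi,tox] -> 7 lines: absh dqpq jhic rpfi tox jle eam
Final line count: 7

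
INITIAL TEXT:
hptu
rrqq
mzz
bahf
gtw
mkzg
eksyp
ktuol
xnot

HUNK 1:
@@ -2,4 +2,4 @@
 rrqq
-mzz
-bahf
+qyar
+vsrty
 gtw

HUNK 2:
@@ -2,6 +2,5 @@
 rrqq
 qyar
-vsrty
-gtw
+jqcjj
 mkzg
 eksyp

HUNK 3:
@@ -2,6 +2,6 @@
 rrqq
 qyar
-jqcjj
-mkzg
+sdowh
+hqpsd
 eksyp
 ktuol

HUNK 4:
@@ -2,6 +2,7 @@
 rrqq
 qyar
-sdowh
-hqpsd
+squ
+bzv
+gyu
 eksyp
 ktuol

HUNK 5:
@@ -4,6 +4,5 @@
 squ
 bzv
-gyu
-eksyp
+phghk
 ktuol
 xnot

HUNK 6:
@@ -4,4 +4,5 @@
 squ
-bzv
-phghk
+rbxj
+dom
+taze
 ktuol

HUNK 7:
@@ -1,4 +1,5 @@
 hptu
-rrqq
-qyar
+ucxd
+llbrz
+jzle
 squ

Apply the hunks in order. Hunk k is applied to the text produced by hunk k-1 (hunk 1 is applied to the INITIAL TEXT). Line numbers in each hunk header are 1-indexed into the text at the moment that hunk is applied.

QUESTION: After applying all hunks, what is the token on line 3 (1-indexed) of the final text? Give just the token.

Hunk 1: at line 2 remove [mzz,bahf] add [qyar,vsrty] -> 9 lines: hptu rrqq qyar vsrty gtw mkzg eksyp ktuol xnot
Hunk 2: at line 2 remove [vsrty,gtw] add [jqcjj] -> 8 lines: hptu rrqq qyar jqcjj mkzg eksyp ktuol xnot
Hunk 3: at line 2 remove [jqcjj,mkzg] add [sdowh,hqpsd] -> 8 lines: hptu rrqq qyar sdowh hqpsd eksyp ktuol xnot
Hunk 4: at line 2 remove [sdowh,hqpsd] add [squ,bzv,gyu] -> 9 lines: hptu rrqq qyar squ bzv gyu eksyp ktuol xnot
Hunk 5: at line 4 remove [gyu,eksyp] add [phghk] -> 8 lines: hptu rrqq qyar squ bzv phghk ktuol xnot
Hunk 6: at line 4 remove [bzv,phghk] add [rbxj,dom,taze] -> 9 lines: hptu rrqq qyar squ rbxj dom taze ktuol xnot
Hunk 7: at line 1 remove [rrqq,qyar] add [ucxd,llbrz,jzle] -> 10 lines: hptu ucxd llbrz jzle squ rbxj dom taze ktuol xnot
Final line 3: llbrz

Answer: llbrz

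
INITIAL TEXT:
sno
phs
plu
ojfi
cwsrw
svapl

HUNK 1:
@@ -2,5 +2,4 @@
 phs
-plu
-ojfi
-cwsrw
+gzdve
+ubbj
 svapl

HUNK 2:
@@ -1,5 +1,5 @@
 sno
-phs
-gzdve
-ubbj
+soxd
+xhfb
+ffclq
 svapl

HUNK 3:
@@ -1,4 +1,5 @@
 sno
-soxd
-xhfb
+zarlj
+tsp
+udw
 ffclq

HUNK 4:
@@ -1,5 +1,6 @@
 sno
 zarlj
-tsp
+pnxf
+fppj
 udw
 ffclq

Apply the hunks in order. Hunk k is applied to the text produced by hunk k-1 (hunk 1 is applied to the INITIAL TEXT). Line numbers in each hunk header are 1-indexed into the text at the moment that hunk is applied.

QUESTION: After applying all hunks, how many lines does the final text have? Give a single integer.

Hunk 1: at line 2 remove [plu,ojfi,cwsrw] add [gzdve,ubbj] -> 5 lines: sno phs gzdve ubbj svapl
Hunk 2: at line 1 remove [phs,gzdve,ubbj] add [soxd,xhfb,ffclq] -> 5 lines: sno soxd xhfb ffclq svapl
Hunk 3: at line 1 remove [soxd,xhfb] add [zarlj,tsp,udw] -> 6 lines: sno zarlj tsp udw ffclq svapl
Hunk 4: at line 1 remove [tsp] add [pnxf,fppj] -> 7 lines: sno zarlj pnxf fppj udw ffclq svapl
Final line count: 7

Answer: 7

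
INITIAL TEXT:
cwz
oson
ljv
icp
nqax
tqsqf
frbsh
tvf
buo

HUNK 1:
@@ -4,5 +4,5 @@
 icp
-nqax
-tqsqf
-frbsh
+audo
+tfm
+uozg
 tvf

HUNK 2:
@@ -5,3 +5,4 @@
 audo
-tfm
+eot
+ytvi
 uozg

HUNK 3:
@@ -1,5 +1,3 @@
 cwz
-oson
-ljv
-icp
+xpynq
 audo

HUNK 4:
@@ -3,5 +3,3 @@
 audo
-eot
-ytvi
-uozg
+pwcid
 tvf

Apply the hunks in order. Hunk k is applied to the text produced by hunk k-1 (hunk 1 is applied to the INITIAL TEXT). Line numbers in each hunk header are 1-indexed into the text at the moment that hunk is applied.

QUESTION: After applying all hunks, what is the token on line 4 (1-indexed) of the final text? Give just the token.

Hunk 1: at line 4 remove [nqax,tqsqf,frbsh] add [audo,tfm,uozg] -> 9 lines: cwz oson ljv icp audo tfm uozg tvf buo
Hunk 2: at line 5 remove [tfm] add [eot,ytvi] -> 10 lines: cwz oson ljv icp audo eot ytvi uozg tvf buo
Hunk 3: at line 1 remove [oson,ljv,icp] add [xpynq] -> 8 lines: cwz xpynq audo eot ytvi uozg tvf buo
Hunk 4: at line 3 remove [eot,ytvi,uozg] add [pwcid] -> 6 lines: cwz xpynq audo pwcid tvf buo
Final line 4: pwcid

Answer: pwcid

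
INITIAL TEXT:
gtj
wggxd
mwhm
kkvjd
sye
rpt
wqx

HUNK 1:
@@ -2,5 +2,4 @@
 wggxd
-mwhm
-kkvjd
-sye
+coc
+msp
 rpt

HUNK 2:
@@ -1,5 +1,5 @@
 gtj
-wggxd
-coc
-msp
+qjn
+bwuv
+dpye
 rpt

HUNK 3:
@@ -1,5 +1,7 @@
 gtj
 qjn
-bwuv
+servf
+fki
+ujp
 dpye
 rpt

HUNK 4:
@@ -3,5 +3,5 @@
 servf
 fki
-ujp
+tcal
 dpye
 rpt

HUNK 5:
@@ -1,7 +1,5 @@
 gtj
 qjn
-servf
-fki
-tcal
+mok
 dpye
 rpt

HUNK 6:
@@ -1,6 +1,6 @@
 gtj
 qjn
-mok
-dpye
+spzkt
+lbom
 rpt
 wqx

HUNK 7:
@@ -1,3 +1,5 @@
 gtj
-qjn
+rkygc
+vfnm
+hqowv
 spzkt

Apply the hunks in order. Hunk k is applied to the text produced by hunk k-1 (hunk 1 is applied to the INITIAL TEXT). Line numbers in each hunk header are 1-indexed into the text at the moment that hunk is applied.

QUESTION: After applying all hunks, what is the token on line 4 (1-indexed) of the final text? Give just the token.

Answer: hqowv

Derivation:
Hunk 1: at line 2 remove [mwhm,kkvjd,sye] add [coc,msp] -> 6 lines: gtj wggxd coc msp rpt wqx
Hunk 2: at line 1 remove [wggxd,coc,msp] add [qjn,bwuv,dpye] -> 6 lines: gtj qjn bwuv dpye rpt wqx
Hunk 3: at line 1 remove [bwuv] add [servf,fki,ujp] -> 8 lines: gtj qjn servf fki ujp dpye rpt wqx
Hunk 4: at line 3 remove [ujp] add [tcal] -> 8 lines: gtj qjn servf fki tcal dpye rpt wqx
Hunk 5: at line 1 remove [servf,fki,tcal] add [mok] -> 6 lines: gtj qjn mok dpye rpt wqx
Hunk 6: at line 1 remove [mok,dpye] add [spzkt,lbom] -> 6 lines: gtj qjn spzkt lbom rpt wqx
Hunk 7: at line 1 remove [qjn] add [rkygc,vfnm,hqowv] -> 8 lines: gtj rkygc vfnm hqowv spzkt lbom rpt wqx
Final line 4: hqowv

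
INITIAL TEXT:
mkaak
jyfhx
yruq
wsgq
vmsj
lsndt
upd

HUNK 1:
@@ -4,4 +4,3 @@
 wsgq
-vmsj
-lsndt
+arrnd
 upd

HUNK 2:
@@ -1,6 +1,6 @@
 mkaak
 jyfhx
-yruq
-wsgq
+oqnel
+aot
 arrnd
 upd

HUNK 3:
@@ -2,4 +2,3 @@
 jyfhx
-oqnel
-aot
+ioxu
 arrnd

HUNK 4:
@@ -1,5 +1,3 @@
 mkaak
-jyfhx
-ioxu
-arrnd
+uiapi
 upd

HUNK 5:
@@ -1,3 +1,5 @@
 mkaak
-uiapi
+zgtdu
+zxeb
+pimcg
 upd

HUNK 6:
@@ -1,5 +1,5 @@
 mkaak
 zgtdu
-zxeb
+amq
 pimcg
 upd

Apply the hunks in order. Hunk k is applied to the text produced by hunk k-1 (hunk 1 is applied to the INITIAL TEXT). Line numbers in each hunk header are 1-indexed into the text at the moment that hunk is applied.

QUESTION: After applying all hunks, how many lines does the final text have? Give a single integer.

Answer: 5

Derivation:
Hunk 1: at line 4 remove [vmsj,lsndt] add [arrnd] -> 6 lines: mkaak jyfhx yruq wsgq arrnd upd
Hunk 2: at line 1 remove [yruq,wsgq] add [oqnel,aot] -> 6 lines: mkaak jyfhx oqnel aot arrnd upd
Hunk 3: at line 2 remove [oqnel,aot] add [ioxu] -> 5 lines: mkaak jyfhx ioxu arrnd upd
Hunk 4: at line 1 remove [jyfhx,ioxu,arrnd] add [uiapi] -> 3 lines: mkaak uiapi upd
Hunk 5: at line 1 remove [uiapi] add [zgtdu,zxeb,pimcg] -> 5 lines: mkaak zgtdu zxeb pimcg upd
Hunk 6: at line 1 remove [zxeb] add [amq] -> 5 lines: mkaak zgtdu amq pimcg upd
Final line count: 5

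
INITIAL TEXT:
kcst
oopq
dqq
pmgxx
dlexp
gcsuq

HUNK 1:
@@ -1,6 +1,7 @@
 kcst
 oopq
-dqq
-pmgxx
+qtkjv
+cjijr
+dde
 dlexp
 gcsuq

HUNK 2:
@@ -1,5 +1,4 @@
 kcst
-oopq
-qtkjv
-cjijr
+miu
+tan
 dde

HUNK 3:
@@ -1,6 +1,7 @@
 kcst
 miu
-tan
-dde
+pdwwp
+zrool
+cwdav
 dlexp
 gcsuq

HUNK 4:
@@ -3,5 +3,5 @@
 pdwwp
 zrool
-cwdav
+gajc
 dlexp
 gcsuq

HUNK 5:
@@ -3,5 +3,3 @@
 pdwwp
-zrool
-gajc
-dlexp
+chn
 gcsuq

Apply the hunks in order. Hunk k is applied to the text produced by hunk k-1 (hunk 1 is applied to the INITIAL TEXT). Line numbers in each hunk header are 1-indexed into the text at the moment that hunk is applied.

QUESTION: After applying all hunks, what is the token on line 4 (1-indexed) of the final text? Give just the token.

Answer: chn

Derivation:
Hunk 1: at line 1 remove [dqq,pmgxx] add [qtkjv,cjijr,dde] -> 7 lines: kcst oopq qtkjv cjijr dde dlexp gcsuq
Hunk 2: at line 1 remove [oopq,qtkjv,cjijr] add [miu,tan] -> 6 lines: kcst miu tan dde dlexp gcsuq
Hunk 3: at line 1 remove [tan,dde] add [pdwwp,zrool,cwdav] -> 7 lines: kcst miu pdwwp zrool cwdav dlexp gcsuq
Hunk 4: at line 3 remove [cwdav] add [gajc] -> 7 lines: kcst miu pdwwp zrool gajc dlexp gcsuq
Hunk 5: at line 3 remove [zrool,gajc,dlexp] add [chn] -> 5 lines: kcst miu pdwwp chn gcsuq
Final line 4: chn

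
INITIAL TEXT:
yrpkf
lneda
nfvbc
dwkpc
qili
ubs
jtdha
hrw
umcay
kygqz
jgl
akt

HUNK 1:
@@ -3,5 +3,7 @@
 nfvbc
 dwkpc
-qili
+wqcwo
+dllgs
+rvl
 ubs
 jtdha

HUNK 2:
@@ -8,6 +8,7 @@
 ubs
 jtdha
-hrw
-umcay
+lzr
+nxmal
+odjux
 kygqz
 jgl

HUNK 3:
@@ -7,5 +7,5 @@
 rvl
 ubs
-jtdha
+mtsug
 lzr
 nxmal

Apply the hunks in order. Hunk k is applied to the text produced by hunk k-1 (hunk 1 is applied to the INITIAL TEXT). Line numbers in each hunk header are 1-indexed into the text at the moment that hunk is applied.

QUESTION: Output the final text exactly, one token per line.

Hunk 1: at line 3 remove [qili] add [wqcwo,dllgs,rvl] -> 14 lines: yrpkf lneda nfvbc dwkpc wqcwo dllgs rvl ubs jtdha hrw umcay kygqz jgl akt
Hunk 2: at line 8 remove [hrw,umcay] add [lzr,nxmal,odjux] -> 15 lines: yrpkf lneda nfvbc dwkpc wqcwo dllgs rvl ubs jtdha lzr nxmal odjux kygqz jgl akt
Hunk 3: at line 7 remove [jtdha] add [mtsug] -> 15 lines: yrpkf lneda nfvbc dwkpc wqcwo dllgs rvl ubs mtsug lzr nxmal odjux kygqz jgl akt

Answer: yrpkf
lneda
nfvbc
dwkpc
wqcwo
dllgs
rvl
ubs
mtsug
lzr
nxmal
odjux
kygqz
jgl
akt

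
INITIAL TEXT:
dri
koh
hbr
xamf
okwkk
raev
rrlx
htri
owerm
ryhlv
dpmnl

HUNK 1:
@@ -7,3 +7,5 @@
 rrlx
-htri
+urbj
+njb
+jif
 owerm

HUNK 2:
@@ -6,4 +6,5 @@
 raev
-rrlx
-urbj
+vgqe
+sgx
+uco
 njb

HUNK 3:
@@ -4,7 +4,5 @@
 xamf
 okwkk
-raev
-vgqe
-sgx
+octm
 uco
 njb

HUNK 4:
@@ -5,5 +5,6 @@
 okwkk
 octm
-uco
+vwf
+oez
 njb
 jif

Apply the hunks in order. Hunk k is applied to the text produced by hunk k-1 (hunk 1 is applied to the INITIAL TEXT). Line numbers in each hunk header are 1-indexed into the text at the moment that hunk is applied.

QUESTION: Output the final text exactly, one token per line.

Hunk 1: at line 7 remove [htri] add [urbj,njb,jif] -> 13 lines: dri koh hbr xamf okwkk raev rrlx urbj njb jif owerm ryhlv dpmnl
Hunk 2: at line 6 remove [rrlx,urbj] add [vgqe,sgx,uco] -> 14 lines: dri koh hbr xamf okwkk raev vgqe sgx uco njb jif owerm ryhlv dpmnl
Hunk 3: at line 4 remove [raev,vgqe,sgx] add [octm] -> 12 lines: dri koh hbr xamf okwkk octm uco njb jif owerm ryhlv dpmnl
Hunk 4: at line 5 remove [uco] add [vwf,oez] -> 13 lines: dri koh hbr xamf okwkk octm vwf oez njb jif owerm ryhlv dpmnl

Answer: dri
koh
hbr
xamf
okwkk
octm
vwf
oez
njb
jif
owerm
ryhlv
dpmnl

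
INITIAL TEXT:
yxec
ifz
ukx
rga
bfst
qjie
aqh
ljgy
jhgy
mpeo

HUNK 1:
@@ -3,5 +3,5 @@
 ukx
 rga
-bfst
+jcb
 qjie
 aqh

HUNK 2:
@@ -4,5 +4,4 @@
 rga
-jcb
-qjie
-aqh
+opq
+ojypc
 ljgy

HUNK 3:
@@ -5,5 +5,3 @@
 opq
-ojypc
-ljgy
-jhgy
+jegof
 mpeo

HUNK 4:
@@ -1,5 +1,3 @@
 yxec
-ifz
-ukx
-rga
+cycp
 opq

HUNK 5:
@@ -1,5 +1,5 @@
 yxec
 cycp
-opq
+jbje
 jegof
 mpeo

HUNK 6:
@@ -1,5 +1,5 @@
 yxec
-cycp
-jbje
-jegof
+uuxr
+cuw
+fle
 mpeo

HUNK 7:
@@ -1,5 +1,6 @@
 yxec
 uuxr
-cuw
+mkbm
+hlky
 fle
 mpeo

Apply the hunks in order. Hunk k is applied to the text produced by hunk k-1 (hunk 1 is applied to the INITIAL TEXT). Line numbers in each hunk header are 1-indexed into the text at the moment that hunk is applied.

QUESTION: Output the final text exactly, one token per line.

Answer: yxec
uuxr
mkbm
hlky
fle
mpeo

Derivation:
Hunk 1: at line 3 remove [bfst] add [jcb] -> 10 lines: yxec ifz ukx rga jcb qjie aqh ljgy jhgy mpeo
Hunk 2: at line 4 remove [jcb,qjie,aqh] add [opq,ojypc] -> 9 lines: yxec ifz ukx rga opq ojypc ljgy jhgy mpeo
Hunk 3: at line 5 remove [ojypc,ljgy,jhgy] add [jegof] -> 7 lines: yxec ifz ukx rga opq jegof mpeo
Hunk 4: at line 1 remove [ifz,ukx,rga] add [cycp] -> 5 lines: yxec cycp opq jegof mpeo
Hunk 5: at line 1 remove [opq] add [jbje] -> 5 lines: yxec cycp jbje jegof mpeo
Hunk 6: at line 1 remove [cycp,jbje,jegof] add [uuxr,cuw,fle] -> 5 lines: yxec uuxr cuw fle mpeo
Hunk 7: at line 1 remove [cuw] add [mkbm,hlky] -> 6 lines: yxec uuxr mkbm hlky fle mpeo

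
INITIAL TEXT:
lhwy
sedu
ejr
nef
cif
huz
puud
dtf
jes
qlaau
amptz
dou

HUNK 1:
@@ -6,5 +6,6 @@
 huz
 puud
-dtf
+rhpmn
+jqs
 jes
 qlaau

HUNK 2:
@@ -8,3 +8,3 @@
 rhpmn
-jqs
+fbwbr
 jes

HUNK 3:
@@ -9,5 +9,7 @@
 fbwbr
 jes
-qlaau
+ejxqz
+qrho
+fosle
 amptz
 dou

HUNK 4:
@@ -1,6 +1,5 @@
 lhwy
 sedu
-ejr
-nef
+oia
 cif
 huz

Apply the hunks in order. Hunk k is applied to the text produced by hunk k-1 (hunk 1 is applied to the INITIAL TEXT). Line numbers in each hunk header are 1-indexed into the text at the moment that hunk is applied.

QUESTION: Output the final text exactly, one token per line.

Hunk 1: at line 6 remove [dtf] add [rhpmn,jqs] -> 13 lines: lhwy sedu ejr nef cif huz puud rhpmn jqs jes qlaau amptz dou
Hunk 2: at line 8 remove [jqs] add [fbwbr] -> 13 lines: lhwy sedu ejr nef cif huz puud rhpmn fbwbr jes qlaau amptz dou
Hunk 3: at line 9 remove [qlaau] add [ejxqz,qrho,fosle] -> 15 lines: lhwy sedu ejr nef cif huz puud rhpmn fbwbr jes ejxqz qrho fosle amptz dou
Hunk 4: at line 1 remove [ejr,nef] add [oia] -> 14 lines: lhwy sedu oia cif huz puud rhpmn fbwbr jes ejxqz qrho fosle amptz dou

Answer: lhwy
sedu
oia
cif
huz
puud
rhpmn
fbwbr
jes
ejxqz
qrho
fosle
amptz
dou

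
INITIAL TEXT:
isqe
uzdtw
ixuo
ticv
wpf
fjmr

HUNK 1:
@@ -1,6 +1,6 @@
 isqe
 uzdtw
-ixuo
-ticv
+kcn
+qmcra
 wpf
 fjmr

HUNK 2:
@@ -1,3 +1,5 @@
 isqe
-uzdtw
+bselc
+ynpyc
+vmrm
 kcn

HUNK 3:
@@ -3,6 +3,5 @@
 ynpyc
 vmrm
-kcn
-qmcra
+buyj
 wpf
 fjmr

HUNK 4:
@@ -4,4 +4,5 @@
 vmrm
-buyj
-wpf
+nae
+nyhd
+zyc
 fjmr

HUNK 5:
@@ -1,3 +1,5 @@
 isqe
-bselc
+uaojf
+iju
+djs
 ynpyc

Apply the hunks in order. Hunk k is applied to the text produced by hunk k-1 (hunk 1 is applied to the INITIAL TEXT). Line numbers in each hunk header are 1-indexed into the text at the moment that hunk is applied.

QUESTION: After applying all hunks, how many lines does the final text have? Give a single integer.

Hunk 1: at line 1 remove [ixuo,ticv] add [kcn,qmcra] -> 6 lines: isqe uzdtw kcn qmcra wpf fjmr
Hunk 2: at line 1 remove [uzdtw] add [bselc,ynpyc,vmrm] -> 8 lines: isqe bselc ynpyc vmrm kcn qmcra wpf fjmr
Hunk 3: at line 3 remove [kcn,qmcra] add [buyj] -> 7 lines: isqe bselc ynpyc vmrm buyj wpf fjmr
Hunk 4: at line 4 remove [buyj,wpf] add [nae,nyhd,zyc] -> 8 lines: isqe bselc ynpyc vmrm nae nyhd zyc fjmr
Hunk 5: at line 1 remove [bselc] add [uaojf,iju,djs] -> 10 lines: isqe uaojf iju djs ynpyc vmrm nae nyhd zyc fjmr
Final line count: 10

Answer: 10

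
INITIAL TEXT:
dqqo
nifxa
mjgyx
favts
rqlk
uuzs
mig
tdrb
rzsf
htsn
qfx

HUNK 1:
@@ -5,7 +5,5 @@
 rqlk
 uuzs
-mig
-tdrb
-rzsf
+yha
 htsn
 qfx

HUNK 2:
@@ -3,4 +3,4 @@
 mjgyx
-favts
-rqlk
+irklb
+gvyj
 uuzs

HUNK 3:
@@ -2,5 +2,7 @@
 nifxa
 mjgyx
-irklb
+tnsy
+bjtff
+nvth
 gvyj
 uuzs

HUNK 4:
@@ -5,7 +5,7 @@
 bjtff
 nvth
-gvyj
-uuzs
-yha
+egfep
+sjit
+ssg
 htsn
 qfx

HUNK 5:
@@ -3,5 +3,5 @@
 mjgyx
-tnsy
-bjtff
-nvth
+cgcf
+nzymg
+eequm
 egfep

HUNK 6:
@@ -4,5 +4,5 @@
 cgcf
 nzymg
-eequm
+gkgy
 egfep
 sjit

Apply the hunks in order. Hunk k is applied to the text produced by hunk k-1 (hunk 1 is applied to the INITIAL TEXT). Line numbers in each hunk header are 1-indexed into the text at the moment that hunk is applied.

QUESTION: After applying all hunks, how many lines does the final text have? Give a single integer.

Hunk 1: at line 5 remove [mig,tdrb,rzsf] add [yha] -> 9 lines: dqqo nifxa mjgyx favts rqlk uuzs yha htsn qfx
Hunk 2: at line 3 remove [favts,rqlk] add [irklb,gvyj] -> 9 lines: dqqo nifxa mjgyx irklb gvyj uuzs yha htsn qfx
Hunk 3: at line 2 remove [irklb] add [tnsy,bjtff,nvth] -> 11 lines: dqqo nifxa mjgyx tnsy bjtff nvth gvyj uuzs yha htsn qfx
Hunk 4: at line 5 remove [gvyj,uuzs,yha] add [egfep,sjit,ssg] -> 11 lines: dqqo nifxa mjgyx tnsy bjtff nvth egfep sjit ssg htsn qfx
Hunk 5: at line 3 remove [tnsy,bjtff,nvth] add [cgcf,nzymg,eequm] -> 11 lines: dqqo nifxa mjgyx cgcf nzymg eequm egfep sjit ssg htsn qfx
Hunk 6: at line 4 remove [eequm] add [gkgy] -> 11 lines: dqqo nifxa mjgyx cgcf nzymg gkgy egfep sjit ssg htsn qfx
Final line count: 11

Answer: 11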